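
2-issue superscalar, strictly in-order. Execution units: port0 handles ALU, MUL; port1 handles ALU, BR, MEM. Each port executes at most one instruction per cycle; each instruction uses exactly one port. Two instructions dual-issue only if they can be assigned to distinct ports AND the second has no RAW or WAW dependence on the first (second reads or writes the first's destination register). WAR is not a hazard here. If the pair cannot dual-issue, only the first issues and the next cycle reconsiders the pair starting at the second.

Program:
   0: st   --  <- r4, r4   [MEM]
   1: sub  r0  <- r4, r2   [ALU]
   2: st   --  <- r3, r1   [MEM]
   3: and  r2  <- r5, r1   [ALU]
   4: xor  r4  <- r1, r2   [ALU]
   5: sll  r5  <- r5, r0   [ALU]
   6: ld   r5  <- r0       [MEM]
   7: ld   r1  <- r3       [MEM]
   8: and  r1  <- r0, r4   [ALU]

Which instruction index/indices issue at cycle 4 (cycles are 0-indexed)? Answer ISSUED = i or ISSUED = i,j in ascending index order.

0. st.MEM sub.ALU @i0&i1  | pair
1. st.MEM and.ALU @i2&i3  | pair
2. xor.ALU sll.ALU @i4&i5  | pair
3. ld.MEM @i6  | no-port MEM/MEM
4. ld.MEM @i7  | WAW r1
5. and.ALU @i8  | tail

ISSUED = 7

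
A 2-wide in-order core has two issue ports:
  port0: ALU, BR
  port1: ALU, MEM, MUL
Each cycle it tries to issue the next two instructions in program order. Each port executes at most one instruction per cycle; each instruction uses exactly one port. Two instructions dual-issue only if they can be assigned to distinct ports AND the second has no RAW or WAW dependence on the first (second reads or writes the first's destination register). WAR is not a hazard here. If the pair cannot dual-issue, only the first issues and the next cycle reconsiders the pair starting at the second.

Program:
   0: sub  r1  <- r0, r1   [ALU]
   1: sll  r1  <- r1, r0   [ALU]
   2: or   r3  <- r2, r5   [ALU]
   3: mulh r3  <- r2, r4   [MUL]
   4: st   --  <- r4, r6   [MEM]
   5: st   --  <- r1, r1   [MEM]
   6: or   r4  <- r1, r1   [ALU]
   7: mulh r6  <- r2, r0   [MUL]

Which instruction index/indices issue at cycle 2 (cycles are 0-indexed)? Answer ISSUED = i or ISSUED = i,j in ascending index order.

ISSUED = 3

  cy0 -> i0 (sub) RAW+WAW r1
  cy1 -> i1,i2 (sll;or) dual
  cy2 -> i3 (mulh) no-port MUL/MEM
  cy3 -> i4 (st) no-port MEM/MEM
  cy4 -> i5,i6 (st;or) dual
  cy5 -> i7 (mulh) tail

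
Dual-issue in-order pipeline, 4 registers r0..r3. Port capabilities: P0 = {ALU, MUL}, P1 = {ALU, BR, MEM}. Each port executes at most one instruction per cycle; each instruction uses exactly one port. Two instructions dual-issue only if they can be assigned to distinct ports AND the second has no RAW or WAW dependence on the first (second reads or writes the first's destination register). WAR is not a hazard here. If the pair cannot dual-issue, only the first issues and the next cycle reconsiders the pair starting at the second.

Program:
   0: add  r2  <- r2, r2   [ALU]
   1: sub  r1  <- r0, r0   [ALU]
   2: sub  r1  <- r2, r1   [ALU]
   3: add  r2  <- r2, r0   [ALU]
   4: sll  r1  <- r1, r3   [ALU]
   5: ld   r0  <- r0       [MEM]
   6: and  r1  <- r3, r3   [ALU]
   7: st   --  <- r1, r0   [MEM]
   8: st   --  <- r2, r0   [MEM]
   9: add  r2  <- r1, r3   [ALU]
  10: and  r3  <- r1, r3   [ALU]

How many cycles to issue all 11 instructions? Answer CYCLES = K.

c0: i0+i1 add+sub  pair
c1: i2+i3 sub+add  pair
c2: i4+i5 sll+ld  pair
c3: i6 and  RAW r1
c4: i7 st  no-port MEM/MEM
c5: i8+i9 st+add  pair
c6: i10 and  tail

CYCLES = 7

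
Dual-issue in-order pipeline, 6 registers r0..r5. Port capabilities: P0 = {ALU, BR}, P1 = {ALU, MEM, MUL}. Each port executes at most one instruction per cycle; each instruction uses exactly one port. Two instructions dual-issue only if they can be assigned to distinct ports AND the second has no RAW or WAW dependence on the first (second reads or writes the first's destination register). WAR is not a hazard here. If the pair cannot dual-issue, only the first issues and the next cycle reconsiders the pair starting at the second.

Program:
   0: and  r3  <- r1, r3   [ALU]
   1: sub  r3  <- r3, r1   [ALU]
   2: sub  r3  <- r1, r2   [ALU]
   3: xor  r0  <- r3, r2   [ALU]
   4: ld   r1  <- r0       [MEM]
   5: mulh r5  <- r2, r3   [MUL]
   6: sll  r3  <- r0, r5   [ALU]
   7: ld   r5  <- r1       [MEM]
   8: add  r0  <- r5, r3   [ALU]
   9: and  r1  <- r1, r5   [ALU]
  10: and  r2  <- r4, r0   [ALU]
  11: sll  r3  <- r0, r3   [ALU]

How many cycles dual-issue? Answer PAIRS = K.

0. and @i0  | RAW+WAW r3
1. sub @i1  | WAW r3
2. sub @i2  | RAW r3
3. xor @i3  | RAW r0
4. ld @i4  | no-port MEM/MUL
5. mulh @i5  | RAW r5
6. sll ld @i6,i7  | 2-wide
7. add and @i8,i9  | 2-wide
8. and sll @i10,i11  | 2-wide

PAIRS = 3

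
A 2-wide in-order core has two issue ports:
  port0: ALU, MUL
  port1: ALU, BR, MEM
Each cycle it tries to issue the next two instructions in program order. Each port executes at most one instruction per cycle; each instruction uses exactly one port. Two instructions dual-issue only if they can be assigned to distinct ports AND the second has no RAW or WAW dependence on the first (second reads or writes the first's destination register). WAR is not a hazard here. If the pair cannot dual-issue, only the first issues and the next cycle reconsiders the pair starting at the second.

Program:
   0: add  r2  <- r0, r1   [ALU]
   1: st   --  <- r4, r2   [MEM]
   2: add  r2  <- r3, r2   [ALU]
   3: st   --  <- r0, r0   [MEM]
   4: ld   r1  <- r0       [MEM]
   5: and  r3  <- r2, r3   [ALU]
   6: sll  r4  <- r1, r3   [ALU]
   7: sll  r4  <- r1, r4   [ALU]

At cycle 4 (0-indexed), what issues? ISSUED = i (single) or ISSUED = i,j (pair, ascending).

ISSUED = 6

c0: i0 add.ALU  RAW r2
c1: i1&i2 st.MEM;add.ALU  2-wide
c2: i3 st.MEM  no-port MEM/MEM
c3: i4&i5 ld.MEM;and.ALU  2-wide
c4: i6 sll.ALU  RAW+WAW r4
c5: i7 sll.ALU  tail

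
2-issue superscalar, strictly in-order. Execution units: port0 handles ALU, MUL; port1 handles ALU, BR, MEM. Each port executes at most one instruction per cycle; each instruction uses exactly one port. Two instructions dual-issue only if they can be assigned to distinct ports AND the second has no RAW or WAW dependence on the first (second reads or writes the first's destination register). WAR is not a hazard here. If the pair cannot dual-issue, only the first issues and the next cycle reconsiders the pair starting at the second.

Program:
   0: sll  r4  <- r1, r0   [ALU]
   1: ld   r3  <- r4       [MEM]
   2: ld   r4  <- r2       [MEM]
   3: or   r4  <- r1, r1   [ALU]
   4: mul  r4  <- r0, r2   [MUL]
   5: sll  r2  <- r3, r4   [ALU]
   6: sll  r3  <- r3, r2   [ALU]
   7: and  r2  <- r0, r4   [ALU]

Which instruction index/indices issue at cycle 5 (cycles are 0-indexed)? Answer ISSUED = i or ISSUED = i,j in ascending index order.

ISSUED = 5

#0 head=0: sll i0 RAW r4
#1 head=1: ld i1 no-port MEM/MEM
#2 head=2: ld i2 WAW r4
#3 head=3: or i3 WAW r4
#4 head=4: mul i4 RAW r4
#5 head=5: sll i5 RAW r2
#6 head=6: sll+and i6,i7 2-wide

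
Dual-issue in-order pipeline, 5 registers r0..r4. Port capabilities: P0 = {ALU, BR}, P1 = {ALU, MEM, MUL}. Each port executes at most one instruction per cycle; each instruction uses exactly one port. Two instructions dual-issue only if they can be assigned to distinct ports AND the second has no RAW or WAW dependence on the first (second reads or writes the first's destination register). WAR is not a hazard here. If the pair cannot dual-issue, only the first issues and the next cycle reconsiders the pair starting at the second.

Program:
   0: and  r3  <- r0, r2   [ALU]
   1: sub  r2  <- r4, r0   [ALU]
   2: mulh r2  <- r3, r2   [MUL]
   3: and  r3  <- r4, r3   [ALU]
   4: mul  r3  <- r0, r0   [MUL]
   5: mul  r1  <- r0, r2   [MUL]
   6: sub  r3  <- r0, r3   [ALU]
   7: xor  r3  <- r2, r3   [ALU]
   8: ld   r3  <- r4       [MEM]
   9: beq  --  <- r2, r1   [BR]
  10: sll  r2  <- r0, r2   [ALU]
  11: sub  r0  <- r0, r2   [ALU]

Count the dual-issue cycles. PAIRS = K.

PAIRS = 4

#0 head=0: and+sub i0,i1 pair
#1 head=2: mulh+and i2,i3 pair
#2 head=4: mul i4 no-port MUL/MUL
#3 head=5: mul+sub i5,i6 pair
#4 head=7: xor i7 WAW r3
#5 head=8: ld+beq i8,i9 pair
#6 head=10: sll i10 RAW r2
#7 head=11: sub i11 tail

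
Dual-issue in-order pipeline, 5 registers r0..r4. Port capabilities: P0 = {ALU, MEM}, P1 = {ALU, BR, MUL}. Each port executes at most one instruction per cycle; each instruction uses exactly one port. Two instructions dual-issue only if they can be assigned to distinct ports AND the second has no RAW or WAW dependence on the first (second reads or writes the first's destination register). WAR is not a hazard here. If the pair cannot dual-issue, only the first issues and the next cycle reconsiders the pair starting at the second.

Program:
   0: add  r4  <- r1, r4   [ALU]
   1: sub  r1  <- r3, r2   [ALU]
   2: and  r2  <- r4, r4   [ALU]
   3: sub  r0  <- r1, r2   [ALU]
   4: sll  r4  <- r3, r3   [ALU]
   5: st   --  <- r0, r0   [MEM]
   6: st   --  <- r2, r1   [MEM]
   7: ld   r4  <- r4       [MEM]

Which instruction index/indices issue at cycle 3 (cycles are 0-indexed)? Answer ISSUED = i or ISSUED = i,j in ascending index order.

ISSUED = 5

[0] i0,i1  add;sub  -- 2-wide
[1] i2  and  -- RAW r2
[2] i3,i4  sub;sll  -- 2-wide
[3] i5  st  -- no-port MEM/MEM
[4] i6  st  -- no-port MEM/MEM
[5] i7  ld  -- tail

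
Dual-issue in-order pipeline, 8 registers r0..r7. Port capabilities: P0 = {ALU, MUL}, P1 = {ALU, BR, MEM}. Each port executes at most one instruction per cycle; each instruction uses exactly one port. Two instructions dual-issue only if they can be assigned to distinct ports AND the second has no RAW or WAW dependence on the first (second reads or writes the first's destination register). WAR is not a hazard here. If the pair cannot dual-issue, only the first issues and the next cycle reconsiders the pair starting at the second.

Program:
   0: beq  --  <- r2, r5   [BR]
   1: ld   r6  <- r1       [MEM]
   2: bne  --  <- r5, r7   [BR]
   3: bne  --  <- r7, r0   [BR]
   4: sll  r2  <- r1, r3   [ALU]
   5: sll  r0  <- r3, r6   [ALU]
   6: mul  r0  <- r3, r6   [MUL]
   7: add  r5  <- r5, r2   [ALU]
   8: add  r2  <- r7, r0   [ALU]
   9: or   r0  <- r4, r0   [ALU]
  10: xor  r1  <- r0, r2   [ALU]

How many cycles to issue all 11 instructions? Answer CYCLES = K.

CYCLES = 8

0. beq @i0  | no-port BR/MEM
1. ld @i1  | no-port MEM/BR
2. bne @i2  | no-port BR/BR
3. bne;sll @i3,i4  | pair
4. sll @i5  | WAW r0
5. mul;add @i6,i7  | pair
6. add;or @i8,i9  | pair
7. xor @i10  | tail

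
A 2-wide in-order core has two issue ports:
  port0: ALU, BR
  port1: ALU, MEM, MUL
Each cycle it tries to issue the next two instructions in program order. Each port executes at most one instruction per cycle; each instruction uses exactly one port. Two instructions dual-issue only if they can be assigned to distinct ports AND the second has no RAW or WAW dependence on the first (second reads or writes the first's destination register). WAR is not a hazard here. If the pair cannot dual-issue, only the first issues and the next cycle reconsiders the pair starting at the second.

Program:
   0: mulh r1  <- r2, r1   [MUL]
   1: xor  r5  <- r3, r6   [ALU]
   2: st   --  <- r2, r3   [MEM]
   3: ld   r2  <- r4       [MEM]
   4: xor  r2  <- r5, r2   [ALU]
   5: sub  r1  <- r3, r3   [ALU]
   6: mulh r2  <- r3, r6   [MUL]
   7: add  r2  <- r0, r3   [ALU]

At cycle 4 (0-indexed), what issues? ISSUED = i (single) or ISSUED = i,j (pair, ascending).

ISSUED = 6

[0] i0/i1  mulh.MUL+xor.ALU  -- dual
[1] i2  st.MEM  -- no-port MEM/MEM
[2] i3  ld.MEM  -- RAW+WAW r2
[3] i4/i5  xor.ALU+sub.ALU  -- dual
[4] i6  mulh.MUL  -- WAW r2
[5] i7  add.ALU  -- tail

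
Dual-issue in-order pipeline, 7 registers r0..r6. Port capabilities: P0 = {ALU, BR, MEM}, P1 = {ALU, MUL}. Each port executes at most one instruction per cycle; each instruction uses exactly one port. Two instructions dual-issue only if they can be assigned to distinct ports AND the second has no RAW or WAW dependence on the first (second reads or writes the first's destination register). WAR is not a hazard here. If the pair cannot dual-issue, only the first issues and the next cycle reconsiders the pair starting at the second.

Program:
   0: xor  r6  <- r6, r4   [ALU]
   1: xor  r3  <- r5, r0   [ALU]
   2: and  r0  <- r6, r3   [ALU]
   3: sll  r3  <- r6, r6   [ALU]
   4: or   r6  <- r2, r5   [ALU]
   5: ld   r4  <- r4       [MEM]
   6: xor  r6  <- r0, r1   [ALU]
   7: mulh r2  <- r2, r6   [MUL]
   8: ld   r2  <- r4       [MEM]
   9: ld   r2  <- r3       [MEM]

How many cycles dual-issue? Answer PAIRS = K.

PAIRS = 3

c0: i0+i1 xor;xor  2-wide
c1: i2+i3 and;sll  2-wide
c2: i4+i5 or;ld  2-wide
c3: i6 xor  RAW r6
c4: i7 mulh  WAW r2
c5: i8 ld  no-port MEM/MEM
c6: i9 ld  tail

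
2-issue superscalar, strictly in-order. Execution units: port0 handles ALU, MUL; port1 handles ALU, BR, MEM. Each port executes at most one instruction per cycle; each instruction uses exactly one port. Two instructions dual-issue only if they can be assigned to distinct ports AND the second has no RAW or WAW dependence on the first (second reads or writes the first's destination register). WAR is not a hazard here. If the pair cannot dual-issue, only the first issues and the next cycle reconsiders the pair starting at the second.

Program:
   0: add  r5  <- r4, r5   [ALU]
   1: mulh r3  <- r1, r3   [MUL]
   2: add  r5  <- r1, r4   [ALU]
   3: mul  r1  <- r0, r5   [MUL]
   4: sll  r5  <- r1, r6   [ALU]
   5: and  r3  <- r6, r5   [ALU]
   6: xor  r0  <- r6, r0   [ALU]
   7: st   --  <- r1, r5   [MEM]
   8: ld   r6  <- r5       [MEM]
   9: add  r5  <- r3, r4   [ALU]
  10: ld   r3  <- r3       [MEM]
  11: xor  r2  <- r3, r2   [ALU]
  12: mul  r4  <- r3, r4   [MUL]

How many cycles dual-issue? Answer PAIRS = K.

PAIRS = 4

0. add/mulh @i0+i1  | dual
1. add @i2  | RAW r5
2. mul @i3  | RAW r1
3. sll @i4  | RAW r5
4. and/xor @i5+i6  | dual
5. st @i7  | no-port MEM/MEM
6. ld/add @i8+i9  | dual
7. ld @i10  | RAW r3
8. xor/mul @i11+i12  | dual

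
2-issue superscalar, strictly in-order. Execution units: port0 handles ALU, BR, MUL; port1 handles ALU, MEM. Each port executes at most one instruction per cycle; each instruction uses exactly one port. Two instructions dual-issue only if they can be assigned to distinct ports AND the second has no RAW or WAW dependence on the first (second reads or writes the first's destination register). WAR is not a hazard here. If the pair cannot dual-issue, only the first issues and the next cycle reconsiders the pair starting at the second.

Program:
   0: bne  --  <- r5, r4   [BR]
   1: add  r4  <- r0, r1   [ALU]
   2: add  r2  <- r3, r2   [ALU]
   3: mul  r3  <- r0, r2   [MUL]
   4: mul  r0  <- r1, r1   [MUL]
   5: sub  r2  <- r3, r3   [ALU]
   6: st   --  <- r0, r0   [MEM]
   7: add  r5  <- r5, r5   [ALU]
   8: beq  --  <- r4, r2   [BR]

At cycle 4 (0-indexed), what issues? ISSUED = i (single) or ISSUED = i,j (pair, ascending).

[0] i0+i1  bne.BR;add.ALU  -- 2-wide
[1] i2  add.ALU  -- RAW r2
[2] i3  mul.MUL  -- no-port MUL/MUL
[3] i4+i5  mul.MUL;sub.ALU  -- 2-wide
[4] i6+i7  st.MEM;add.ALU  -- 2-wide
[5] i8  beq.BR  -- tail

ISSUED = 6,7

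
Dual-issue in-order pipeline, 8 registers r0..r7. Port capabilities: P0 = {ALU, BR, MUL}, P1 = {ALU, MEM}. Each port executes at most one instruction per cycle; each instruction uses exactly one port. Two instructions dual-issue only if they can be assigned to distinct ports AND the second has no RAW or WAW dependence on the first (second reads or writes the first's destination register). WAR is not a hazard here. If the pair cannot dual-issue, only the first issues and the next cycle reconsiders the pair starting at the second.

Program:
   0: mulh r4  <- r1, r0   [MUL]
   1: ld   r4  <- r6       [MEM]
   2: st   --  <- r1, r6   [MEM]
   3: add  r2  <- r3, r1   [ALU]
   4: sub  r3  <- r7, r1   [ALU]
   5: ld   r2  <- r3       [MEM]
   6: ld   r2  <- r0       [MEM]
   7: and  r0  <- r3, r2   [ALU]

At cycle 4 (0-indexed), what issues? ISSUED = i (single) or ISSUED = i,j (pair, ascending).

  cy0 -> i0 (mulh) WAW r4
  cy1 -> i1 (ld) no-port MEM/MEM
  cy2 -> i2+i3 (st add) dual
  cy3 -> i4 (sub) RAW r3
  cy4 -> i5 (ld) no-port MEM/MEM
  cy5 -> i6 (ld) RAW r2
  cy6 -> i7 (and) tail

ISSUED = 5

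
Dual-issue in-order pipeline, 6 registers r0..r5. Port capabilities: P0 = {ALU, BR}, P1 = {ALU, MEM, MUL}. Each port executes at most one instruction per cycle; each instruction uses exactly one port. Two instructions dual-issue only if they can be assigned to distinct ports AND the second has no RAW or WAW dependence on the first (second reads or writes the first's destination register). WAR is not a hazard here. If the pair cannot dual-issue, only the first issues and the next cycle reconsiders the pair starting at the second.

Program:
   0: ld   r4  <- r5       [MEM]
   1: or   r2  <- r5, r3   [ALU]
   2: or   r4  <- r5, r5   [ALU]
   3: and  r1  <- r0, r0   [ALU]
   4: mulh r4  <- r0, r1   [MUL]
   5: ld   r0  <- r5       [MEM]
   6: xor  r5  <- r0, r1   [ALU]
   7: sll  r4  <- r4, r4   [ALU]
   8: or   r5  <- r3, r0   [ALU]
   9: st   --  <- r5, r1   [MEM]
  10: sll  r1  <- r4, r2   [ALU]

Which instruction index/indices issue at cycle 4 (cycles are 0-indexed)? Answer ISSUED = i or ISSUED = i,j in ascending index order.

ISSUED = 6,7

#0 head=0: ld.MEM or.ALU i0/i1 pair
#1 head=2: or.ALU and.ALU i2/i3 pair
#2 head=4: mulh.MUL i4 no-port MUL/MEM
#3 head=5: ld.MEM i5 RAW r0
#4 head=6: xor.ALU sll.ALU i6/i7 pair
#5 head=8: or.ALU i8 RAW r5
#6 head=9: st.MEM sll.ALU i9/i10 pair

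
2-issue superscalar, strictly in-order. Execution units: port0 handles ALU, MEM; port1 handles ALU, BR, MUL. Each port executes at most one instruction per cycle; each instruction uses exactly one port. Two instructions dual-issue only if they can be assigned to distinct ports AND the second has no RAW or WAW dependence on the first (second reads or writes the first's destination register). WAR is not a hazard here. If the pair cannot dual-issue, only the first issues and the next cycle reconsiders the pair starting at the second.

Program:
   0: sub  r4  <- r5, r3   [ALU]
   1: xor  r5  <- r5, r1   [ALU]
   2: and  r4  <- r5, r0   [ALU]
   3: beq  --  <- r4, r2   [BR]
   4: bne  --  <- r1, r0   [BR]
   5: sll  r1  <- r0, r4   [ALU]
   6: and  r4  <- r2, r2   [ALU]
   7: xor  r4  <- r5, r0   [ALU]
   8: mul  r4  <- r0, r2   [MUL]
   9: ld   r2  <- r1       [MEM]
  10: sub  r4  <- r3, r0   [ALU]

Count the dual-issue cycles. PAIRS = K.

PAIRS = 3

t=0 i0&i1:sub+xor ; 2-wide
t=1 i2:and ; RAW r4
t=2 i3:beq ; no-port BR/BR
t=3 i4&i5:bne+sll ; 2-wide
t=4 i6:and ; WAW r4
t=5 i7:xor ; WAW r4
t=6 i8&i9:mul+ld ; 2-wide
t=7 i10:sub ; tail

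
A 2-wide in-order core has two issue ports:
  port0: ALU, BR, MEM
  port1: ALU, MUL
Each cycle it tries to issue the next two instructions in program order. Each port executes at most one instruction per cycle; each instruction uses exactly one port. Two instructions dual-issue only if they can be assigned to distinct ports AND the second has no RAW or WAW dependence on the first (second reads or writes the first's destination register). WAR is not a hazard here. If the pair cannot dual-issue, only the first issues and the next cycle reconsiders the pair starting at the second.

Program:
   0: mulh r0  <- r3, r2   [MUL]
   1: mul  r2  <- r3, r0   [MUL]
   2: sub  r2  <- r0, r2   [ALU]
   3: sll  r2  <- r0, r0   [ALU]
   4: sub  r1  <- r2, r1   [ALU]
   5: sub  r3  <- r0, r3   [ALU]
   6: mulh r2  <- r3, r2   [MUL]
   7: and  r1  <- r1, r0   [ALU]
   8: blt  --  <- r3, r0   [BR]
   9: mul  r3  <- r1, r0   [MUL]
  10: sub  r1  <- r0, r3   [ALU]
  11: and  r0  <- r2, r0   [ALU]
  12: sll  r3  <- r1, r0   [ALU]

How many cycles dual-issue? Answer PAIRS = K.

[0] i0  mulh  -- no-port MUL/MUL
[1] i1  mul  -- RAW+WAW r2
[2] i2  sub  -- WAW r2
[3] i3  sll  -- RAW r2
[4] i4/i5  sub sub  -- pair
[5] i6/i7  mulh and  -- pair
[6] i8/i9  blt mul  -- pair
[7] i10/i11  sub and  -- pair
[8] i12  sll  -- tail

PAIRS = 4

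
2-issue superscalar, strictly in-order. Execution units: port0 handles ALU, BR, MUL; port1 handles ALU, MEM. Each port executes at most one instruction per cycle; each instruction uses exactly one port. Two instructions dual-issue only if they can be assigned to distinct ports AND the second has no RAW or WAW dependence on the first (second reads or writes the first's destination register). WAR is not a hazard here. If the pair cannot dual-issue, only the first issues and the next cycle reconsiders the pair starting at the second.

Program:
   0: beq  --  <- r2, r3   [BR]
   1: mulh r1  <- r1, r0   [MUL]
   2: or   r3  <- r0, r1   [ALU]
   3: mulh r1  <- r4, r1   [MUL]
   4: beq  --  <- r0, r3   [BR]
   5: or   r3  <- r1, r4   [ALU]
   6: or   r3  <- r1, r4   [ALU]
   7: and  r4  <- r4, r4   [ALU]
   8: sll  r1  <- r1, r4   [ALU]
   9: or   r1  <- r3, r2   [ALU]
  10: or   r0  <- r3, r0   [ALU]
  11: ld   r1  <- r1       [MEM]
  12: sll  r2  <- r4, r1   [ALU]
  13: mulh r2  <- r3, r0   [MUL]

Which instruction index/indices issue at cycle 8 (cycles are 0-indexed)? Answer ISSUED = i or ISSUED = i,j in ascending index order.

ISSUED = 12

t=0 i0:beq ; no-port BR/MUL
t=1 i1:mulh ; RAW r1
t=2 i2,i3:or+mulh ; pair
t=3 i4,i5:beq+or ; pair
t=4 i6,i7:or+and ; pair
t=5 i8:sll ; WAW r1
t=6 i9,i10:or+or ; pair
t=7 i11:ld ; RAW r1
t=8 i12:sll ; WAW r2
t=9 i13:mulh ; tail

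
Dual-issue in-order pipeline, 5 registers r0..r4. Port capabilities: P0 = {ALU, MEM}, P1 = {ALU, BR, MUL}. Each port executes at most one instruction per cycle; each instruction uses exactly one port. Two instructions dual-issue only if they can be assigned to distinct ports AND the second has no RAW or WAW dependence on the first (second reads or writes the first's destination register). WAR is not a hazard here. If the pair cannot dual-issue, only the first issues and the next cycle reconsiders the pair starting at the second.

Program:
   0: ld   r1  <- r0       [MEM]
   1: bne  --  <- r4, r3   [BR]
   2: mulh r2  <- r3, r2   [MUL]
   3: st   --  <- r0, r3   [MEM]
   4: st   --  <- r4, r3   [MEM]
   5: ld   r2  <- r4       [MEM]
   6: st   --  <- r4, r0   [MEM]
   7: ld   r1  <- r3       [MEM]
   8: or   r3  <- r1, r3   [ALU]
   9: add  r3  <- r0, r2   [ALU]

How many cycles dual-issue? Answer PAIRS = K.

PAIRS = 2

t=0 i0+i1:ld/bne ; pair
t=1 i2+i3:mulh/st ; pair
t=2 i4:st ; no-port MEM/MEM
t=3 i5:ld ; no-port MEM/MEM
t=4 i6:st ; no-port MEM/MEM
t=5 i7:ld ; RAW r1
t=6 i8:or ; WAW r3
t=7 i9:add ; tail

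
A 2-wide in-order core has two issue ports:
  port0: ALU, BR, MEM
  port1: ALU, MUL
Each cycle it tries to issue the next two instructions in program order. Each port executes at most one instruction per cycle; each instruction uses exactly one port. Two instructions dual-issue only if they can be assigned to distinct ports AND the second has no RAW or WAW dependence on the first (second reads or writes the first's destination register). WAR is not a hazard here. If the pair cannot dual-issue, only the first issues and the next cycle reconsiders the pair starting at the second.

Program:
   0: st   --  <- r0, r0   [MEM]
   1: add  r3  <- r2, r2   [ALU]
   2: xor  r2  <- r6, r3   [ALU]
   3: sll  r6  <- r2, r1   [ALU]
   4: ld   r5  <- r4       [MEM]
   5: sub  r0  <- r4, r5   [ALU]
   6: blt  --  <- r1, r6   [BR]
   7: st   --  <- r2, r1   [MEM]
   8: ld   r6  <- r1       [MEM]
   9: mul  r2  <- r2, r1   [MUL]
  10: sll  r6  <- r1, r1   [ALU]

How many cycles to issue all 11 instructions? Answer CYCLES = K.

c0: i0+i1 st.MEM add.ALU  dual
c1: i2 xor.ALU  RAW r2
c2: i3+i4 sll.ALU ld.MEM  dual
c3: i5+i6 sub.ALU blt.BR  dual
c4: i7 st.MEM  no-port MEM/MEM
c5: i8+i9 ld.MEM mul.MUL  dual
c6: i10 sll.ALU  tail

CYCLES = 7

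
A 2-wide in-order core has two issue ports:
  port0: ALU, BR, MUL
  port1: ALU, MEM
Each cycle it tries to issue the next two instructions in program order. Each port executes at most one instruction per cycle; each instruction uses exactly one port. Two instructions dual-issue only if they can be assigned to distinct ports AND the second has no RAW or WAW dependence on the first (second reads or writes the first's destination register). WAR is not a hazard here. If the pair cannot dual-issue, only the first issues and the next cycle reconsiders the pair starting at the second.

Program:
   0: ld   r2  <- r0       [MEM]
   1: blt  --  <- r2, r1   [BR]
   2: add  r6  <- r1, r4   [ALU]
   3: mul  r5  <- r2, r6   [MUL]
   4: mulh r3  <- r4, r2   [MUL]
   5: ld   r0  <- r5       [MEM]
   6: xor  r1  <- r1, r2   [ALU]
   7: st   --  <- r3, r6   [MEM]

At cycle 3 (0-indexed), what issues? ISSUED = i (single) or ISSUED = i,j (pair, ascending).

0. ld.MEM @i0  | RAW r2
1. blt.BR;add.ALU @i1/i2  | pair
2. mul.MUL @i3  | no-port MUL/MUL
3. mulh.MUL;ld.MEM @i4/i5  | pair
4. xor.ALU;st.MEM @i6/i7  | pair

ISSUED = 4,5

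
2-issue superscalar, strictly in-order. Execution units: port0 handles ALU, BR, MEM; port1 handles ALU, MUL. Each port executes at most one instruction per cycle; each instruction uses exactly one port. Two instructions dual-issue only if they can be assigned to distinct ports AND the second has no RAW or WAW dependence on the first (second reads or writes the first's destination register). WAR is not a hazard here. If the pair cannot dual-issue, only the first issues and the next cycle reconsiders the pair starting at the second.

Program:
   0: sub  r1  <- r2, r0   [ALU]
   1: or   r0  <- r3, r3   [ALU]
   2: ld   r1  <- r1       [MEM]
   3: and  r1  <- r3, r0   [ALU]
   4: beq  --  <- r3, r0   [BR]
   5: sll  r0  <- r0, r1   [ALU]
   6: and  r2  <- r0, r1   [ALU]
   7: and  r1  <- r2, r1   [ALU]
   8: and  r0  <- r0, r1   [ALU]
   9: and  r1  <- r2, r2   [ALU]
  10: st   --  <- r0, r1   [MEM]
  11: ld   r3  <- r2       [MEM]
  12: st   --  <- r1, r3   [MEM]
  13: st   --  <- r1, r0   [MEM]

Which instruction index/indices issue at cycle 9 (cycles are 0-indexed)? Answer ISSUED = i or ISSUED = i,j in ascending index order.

ISSUED = 12

t=0 i0+i1:sub.ALU/or.ALU ; 2-wide
t=1 i2:ld.MEM ; WAW r1
t=2 i3+i4:and.ALU/beq.BR ; 2-wide
t=3 i5:sll.ALU ; RAW r0
t=4 i6:and.ALU ; RAW r2
t=5 i7:and.ALU ; RAW r1
t=6 i8+i9:and.ALU/and.ALU ; 2-wide
t=7 i10:st.MEM ; no-port MEM/MEM
t=8 i11:ld.MEM ; no-port MEM/MEM
t=9 i12:st.MEM ; no-port MEM/MEM
t=10 i13:st.MEM ; tail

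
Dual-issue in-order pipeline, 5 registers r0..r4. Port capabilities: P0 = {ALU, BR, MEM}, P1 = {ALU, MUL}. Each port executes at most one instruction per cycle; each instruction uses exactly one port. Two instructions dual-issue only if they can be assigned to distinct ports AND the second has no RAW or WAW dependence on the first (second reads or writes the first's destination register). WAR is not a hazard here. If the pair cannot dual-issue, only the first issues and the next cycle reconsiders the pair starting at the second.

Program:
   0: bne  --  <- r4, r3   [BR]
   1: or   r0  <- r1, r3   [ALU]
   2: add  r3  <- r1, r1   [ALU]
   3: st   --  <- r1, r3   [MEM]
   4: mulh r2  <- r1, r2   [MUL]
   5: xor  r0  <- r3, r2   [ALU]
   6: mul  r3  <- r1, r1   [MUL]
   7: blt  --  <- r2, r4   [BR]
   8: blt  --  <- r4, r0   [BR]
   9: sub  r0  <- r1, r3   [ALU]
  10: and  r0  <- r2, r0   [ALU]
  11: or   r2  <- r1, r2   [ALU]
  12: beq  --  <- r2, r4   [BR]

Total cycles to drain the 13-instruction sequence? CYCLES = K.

0. bne or @i0/i1  | dual
1. add @i2  | RAW r3
2. st mulh @i3/i4  | dual
3. xor mul @i5/i6  | dual
4. blt @i7  | no-port BR/BR
5. blt sub @i8/i9  | dual
6. and or @i10/i11  | dual
7. beq @i12  | tail

CYCLES = 8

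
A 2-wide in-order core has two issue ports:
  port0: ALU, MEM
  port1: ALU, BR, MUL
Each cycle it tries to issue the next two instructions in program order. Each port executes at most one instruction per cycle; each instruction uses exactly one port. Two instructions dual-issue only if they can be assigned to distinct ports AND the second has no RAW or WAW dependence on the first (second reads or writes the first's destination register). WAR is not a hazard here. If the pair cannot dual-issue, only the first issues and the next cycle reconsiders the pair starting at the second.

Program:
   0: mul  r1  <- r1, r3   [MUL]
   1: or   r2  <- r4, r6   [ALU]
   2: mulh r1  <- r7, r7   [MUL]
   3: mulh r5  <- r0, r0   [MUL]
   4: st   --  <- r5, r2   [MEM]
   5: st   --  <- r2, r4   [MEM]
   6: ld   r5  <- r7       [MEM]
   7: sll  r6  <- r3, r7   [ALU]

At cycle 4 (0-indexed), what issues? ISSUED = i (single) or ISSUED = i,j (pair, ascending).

0. mul.MUL or.ALU @i0/i1  | dual
1. mulh.MUL @i2  | no-port MUL/MUL
2. mulh.MUL @i3  | RAW r5
3. st.MEM @i4  | no-port MEM/MEM
4. st.MEM @i5  | no-port MEM/MEM
5. ld.MEM sll.ALU @i6/i7  | dual

ISSUED = 5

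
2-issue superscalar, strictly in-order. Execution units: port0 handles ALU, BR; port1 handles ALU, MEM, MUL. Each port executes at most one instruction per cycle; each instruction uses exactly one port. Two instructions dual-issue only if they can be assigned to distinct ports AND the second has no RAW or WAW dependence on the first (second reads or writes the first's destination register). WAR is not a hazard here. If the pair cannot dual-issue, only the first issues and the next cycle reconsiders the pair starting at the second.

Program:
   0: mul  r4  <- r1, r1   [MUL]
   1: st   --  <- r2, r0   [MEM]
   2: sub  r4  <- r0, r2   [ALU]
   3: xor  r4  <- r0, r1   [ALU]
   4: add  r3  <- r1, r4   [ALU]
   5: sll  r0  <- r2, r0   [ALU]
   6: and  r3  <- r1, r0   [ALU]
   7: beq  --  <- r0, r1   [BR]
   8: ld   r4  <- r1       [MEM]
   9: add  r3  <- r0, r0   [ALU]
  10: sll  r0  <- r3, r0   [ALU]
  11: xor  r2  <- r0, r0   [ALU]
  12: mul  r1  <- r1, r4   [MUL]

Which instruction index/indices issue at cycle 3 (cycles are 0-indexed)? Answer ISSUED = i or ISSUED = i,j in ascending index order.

t=0 i0:mul.MUL ; no-port MUL/MEM
t=1 i1,i2:st.MEM;sub.ALU ; 2-wide
t=2 i3:xor.ALU ; RAW r4
t=3 i4,i5:add.ALU;sll.ALU ; 2-wide
t=4 i6,i7:and.ALU;beq.BR ; 2-wide
t=5 i8,i9:ld.MEM;add.ALU ; 2-wide
t=6 i10:sll.ALU ; RAW r0
t=7 i11,i12:xor.ALU;mul.MUL ; 2-wide

ISSUED = 4,5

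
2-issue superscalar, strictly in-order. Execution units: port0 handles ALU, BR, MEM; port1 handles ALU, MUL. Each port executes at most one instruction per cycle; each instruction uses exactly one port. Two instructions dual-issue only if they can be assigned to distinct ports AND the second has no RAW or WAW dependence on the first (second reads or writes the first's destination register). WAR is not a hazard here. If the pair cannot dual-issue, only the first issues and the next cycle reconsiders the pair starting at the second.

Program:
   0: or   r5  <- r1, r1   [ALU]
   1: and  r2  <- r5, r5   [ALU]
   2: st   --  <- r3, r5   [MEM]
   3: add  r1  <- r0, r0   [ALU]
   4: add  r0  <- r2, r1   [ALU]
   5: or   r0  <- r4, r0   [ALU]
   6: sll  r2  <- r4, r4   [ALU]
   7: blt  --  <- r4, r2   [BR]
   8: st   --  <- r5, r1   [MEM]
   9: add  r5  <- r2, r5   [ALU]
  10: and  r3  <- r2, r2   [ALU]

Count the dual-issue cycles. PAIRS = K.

PAIRS = 3

t=0 i0:or ; RAW r5
t=1 i1/i2:and st ; 2-wide
t=2 i3:add ; RAW r1
t=3 i4:add ; RAW+WAW r0
t=4 i5/i6:or sll ; 2-wide
t=5 i7:blt ; no-port BR/MEM
t=6 i8/i9:st add ; 2-wide
t=7 i10:and ; tail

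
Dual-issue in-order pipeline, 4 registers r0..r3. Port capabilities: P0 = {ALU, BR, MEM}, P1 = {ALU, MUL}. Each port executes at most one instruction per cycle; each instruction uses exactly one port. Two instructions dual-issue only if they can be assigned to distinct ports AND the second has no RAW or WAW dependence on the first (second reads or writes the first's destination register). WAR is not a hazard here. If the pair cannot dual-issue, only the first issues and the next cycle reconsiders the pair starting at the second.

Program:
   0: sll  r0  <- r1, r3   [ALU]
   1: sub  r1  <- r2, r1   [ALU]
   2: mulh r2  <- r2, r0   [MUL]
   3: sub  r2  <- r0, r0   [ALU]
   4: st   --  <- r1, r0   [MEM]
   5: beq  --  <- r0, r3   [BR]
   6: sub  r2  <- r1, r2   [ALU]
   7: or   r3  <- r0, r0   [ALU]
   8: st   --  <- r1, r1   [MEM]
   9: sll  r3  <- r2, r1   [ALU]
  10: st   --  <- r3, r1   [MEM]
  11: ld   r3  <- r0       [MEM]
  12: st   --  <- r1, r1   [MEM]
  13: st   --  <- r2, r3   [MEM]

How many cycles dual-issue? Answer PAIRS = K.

#0 head=0: sll.ALU;sub.ALU i0,i1 pair
#1 head=2: mulh.MUL i2 WAW r2
#2 head=3: sub.ALU;st.MEM i3,i4 pair
#3 head=5: beq.BR;sub.ALU i5,i6 pair
#4 head=7: or.ALU;st.MEM i7,i8 pair
#5 head=9: sll.ALU i9 RAW r3
#6 head=10: st.MEM i10 no-port MEM/MEM
#7 head=11: ld.MEM i11 no-port MEM/MEM
#8 head=12: st.MEM i12 no-port MEM/MEM
#9 head=13: st.MEM i13 tail

PAIRS = 4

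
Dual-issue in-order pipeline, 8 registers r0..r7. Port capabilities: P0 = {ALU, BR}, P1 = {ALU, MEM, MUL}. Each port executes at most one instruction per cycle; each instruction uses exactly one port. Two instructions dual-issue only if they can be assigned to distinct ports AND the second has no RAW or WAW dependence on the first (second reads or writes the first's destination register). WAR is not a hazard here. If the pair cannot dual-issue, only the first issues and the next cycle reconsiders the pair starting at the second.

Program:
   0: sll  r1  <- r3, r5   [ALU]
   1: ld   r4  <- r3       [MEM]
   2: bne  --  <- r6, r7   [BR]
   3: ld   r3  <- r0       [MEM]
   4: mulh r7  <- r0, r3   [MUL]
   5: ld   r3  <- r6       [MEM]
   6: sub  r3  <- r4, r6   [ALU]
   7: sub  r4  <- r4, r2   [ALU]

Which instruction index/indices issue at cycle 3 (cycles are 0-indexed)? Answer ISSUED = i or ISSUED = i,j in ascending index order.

[0] i0,i1  sll+ld  -- pair
[1] i2,i3  bne+ld  -- pair
[2] i4  mulh  -- no-port MUL/MEM
[3] i5  ld  -- WAW r3
[4] i6,i7  sub+sub  -- pair

ISSUED = 5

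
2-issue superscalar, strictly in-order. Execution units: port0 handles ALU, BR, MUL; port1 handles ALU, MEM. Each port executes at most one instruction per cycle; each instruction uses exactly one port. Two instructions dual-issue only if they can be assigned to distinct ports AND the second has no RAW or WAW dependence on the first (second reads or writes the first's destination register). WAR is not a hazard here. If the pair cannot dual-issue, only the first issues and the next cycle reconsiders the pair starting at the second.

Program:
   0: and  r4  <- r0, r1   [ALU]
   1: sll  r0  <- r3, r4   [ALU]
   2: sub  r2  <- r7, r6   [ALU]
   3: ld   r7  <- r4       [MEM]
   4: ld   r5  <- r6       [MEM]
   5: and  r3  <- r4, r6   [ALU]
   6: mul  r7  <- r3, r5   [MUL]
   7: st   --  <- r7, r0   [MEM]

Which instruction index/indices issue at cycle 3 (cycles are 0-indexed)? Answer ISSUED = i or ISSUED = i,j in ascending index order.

ISSUED = 4,5

  cy0 -> i0 (and.ALU) RAW r4
  cy1 -> i1+i2 (sll.ALU/sub.ALU) dual
  cy2 -> i3 (ld.MEM) no-port MEM/MEM
  cy3 -> i4+i5 (ld.MEM/and.ALU) dual
  cy4 -> i6 (mul.MUL) RAW r7
  cy5 -> i7 (st.MEM) tail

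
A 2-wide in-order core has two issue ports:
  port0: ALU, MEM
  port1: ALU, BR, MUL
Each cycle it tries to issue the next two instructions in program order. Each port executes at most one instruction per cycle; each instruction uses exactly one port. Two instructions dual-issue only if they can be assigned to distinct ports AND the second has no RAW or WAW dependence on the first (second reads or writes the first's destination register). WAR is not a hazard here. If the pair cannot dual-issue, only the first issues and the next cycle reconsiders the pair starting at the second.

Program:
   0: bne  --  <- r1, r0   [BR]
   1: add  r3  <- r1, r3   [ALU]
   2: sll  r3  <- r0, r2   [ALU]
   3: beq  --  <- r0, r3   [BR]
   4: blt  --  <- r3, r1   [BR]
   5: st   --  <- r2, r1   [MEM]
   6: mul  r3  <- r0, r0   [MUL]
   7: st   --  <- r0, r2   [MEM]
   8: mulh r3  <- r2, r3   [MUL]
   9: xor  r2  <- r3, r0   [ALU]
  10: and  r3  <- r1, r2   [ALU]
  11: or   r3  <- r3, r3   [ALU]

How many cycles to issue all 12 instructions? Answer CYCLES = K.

[0] i0&i1  bne.BR+add.ALU  -- pair
[1] i2  sll.ALU  -- RAW r3
[2] i3  beq.BR  -- no-port BR/BR
[3] i4&i5  blt.BR+st.MEM  -- pair
[4] i6&i7  mul.MUL+st.MEM  -- pair
[5] i8  mulh.MUL  -- RAW r3
[6] i9  xor.ALU  -- RAW r2
[7] i10  and.ALU  -- RAW+WAW r3
[8] i11  or.ALU  -- tail

CYCLES = 9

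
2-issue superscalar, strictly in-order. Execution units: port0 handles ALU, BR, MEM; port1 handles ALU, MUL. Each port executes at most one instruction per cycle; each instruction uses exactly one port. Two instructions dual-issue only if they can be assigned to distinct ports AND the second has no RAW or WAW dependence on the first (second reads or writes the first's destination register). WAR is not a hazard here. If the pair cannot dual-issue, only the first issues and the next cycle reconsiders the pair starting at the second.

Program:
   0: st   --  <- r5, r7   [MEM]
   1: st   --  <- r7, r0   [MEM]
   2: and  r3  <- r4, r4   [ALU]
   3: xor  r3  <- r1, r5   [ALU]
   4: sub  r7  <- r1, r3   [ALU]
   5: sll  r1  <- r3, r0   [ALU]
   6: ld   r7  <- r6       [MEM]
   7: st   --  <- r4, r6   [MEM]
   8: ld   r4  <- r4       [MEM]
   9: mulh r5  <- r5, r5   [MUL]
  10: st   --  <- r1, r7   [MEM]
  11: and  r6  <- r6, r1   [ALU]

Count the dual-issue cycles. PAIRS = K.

#0 head=0: st.MEM i0 no-port MEM/MEM
#1 head=1: st.MEM and.ALU i1/i2 2-wide
#2 head=3: xor.ALU i3 RAW r3
#3 head=4: sub.ALU sll.ALU i4/i5 2-wide
#4 head=6: ld.MEM i6 no-port MEM/MEM
#5 head=7: st.MEM i7 no-port MEM/MEM
#6 head=8: ld.MEM mulh.MUL i8/i9 2-wide
#7 head=10: st.MEM and.ALU i10/i11 2-wide

PAIRS = 4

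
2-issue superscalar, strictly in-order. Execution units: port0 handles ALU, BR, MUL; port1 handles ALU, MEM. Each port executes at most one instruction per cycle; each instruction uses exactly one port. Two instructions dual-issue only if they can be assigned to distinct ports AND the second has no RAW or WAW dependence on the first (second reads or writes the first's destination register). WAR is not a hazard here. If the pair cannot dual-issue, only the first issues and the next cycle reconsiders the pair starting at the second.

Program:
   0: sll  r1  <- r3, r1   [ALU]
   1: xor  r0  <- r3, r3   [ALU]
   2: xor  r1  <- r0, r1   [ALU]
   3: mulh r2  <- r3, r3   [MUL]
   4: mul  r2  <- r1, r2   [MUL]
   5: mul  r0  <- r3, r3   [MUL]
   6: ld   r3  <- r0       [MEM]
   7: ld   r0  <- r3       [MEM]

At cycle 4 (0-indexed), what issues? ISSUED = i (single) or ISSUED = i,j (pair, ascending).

[0] i0&i1  sll.ALU/xor.ALU  -- 2-wide
[1] i2&i3  xor.ALU/mulh.MUL  -- 2-wide
[2] i4  mul.MUL  -- no-port MUL/MUL
[3] i5  mul.MUL  -- RAW r0
[4] i6  ld.MEM  -- no-port MEM/MEM
[5] i7  ld.MEM  -- tail

ISSUED = 6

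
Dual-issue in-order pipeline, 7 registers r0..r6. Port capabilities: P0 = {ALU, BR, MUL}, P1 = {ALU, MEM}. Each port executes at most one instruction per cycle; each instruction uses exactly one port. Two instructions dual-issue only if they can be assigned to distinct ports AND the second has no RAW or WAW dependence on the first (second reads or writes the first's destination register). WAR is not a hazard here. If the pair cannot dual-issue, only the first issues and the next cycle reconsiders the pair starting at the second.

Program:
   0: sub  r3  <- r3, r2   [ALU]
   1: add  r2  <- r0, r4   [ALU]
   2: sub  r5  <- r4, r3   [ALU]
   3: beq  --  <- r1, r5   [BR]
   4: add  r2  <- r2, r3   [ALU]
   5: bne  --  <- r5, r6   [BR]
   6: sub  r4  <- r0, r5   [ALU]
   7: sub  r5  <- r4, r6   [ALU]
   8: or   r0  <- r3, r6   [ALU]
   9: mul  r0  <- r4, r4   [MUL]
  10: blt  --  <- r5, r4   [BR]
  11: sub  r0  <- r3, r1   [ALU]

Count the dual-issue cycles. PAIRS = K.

PAIRS = 5

c0: i0&i1 sub add  dual
c1: i2 sub  RAW r5
c2: i3&i4 beq add  dual
c3: i5&i6 bne sub  dual
c4: i7&i8 sub or  dual
c5: i9 mul  no-port MUL/BR
c6: i10&i11 blt sub  dual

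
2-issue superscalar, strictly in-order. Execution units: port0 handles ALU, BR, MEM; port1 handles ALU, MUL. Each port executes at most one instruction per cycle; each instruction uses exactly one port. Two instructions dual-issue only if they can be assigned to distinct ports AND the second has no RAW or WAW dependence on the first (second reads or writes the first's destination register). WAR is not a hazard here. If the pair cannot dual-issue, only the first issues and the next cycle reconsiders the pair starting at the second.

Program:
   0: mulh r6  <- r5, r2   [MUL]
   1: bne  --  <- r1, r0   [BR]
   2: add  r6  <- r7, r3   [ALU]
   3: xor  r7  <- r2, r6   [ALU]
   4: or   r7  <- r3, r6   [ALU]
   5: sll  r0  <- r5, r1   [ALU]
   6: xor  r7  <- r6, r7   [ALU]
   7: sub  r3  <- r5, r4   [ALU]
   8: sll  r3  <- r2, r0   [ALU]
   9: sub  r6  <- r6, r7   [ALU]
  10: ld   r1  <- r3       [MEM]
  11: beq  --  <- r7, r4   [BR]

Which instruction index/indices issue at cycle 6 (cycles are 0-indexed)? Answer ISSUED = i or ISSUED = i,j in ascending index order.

ISSUED = 10

[0] i0,i1  mulh.MUL bne.BR  -- 2-wide
[1] i2  add.ALU  -- RAW r6
[2] i3  xor.ALU  -- WAW r7
[3] i4,i5  or.ALU sll.ALU  -- 2-wide
[4] i6,i7  xor.ALU sub.ALU  -- 2-wide
[5] i8,i9  sll.ALU sub.ALU  -- 2-wide
[6] i10  ld.MEM  -- no-port MEM/BR
[7] i11  beq.BR  -- tail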